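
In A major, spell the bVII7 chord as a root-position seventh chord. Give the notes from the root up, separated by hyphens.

bVII7 is built on the lowered scale degree 7. In A major degree 7 is G#; lowered it becomes G. In A minor the chord on G is G–B–D–F.

G-B-D-F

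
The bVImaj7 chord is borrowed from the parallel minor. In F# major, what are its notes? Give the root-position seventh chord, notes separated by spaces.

D F# A C#

Scale degree 6 in F# major is D#. bVImaj7 uses the lowered form, D, taken from F# minor. In F# minor the chord on D is D–F#–A–C#.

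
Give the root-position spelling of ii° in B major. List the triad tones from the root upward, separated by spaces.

C# E G

The root, C#, is scale degree 2 — the same note in B major and B minor; only the chord quality changes. Stacking thirds in B minor on C# gives C#–E–G.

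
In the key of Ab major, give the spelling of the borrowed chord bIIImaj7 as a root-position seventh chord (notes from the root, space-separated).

Cb Eb Gb Bb

Scale degree 3 in Ab major is C. bIIImaj7 uses the lowered form, Cb, taken from Ab minor. In Ab minor the chord on Cb is Cb–Eb–Gb–Bb.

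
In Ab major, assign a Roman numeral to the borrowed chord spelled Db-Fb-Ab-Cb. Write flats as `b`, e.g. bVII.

The root Db is the diatonic 4th degree of Ab major; the borrowing shows in the chord quality. Diatonically Ab major has Db (IV) on that degree; Db–Fb–Ab–Cb is instead the minor-seventh chord native to Ab minor, so it takes the label iv7.

iv7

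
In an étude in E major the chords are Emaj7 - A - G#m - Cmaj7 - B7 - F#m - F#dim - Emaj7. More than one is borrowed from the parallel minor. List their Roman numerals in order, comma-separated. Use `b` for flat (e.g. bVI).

bVImaj7, ii°

The diatonic triads in E major are E, F#m, G#m, A, B, C#m, D#dim. Emaj7, A, G#m, B7 and F#m all belong to that set. Cmaj7 (C–E–G–B) doesn't fit — on degree 6 E major would have C#m (vi). Cmaj7 is the degree-6 chord of E minor, so it is the borrowed bVImaj7. But F#dim (F#–A–C) is foreign: the diatonic ii on degree 2 is F#m, whereas F#dim comes from E minor. It is labeled ii°.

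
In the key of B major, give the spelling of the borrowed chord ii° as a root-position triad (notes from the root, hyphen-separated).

C#-E-G

The root, C#, is scale degree 2 — the same note in B major and B minor; only the chord quality changes. In B minor the chord on C# is C#–E–G.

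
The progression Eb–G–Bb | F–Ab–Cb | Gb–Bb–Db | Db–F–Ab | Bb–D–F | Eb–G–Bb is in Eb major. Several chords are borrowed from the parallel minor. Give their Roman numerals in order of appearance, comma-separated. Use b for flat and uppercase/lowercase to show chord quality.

ii°, bIII, bVII

Eb major has the diatonic set Eb, Fm, Gm, Ab, Bb, Cm, Ddim. Of the given chords, Eb–G–Bb = Eb and Bb–D–F = Bb are diatonic. But F–Ab–Cb is foreign: the diatonic ii on degree 2 is Fm, whereas Fdim comes from Eb minor. It is labeled ii°. Gb–Bb–Db is not: scale degree 3 in Eb major carries Gm (iii). In Eb minor the chord on that degree is Gb, so here it functions as bIII, borrowed from the parallel minor. Db–F–Ab doesn't fit — on degree 7 Eb major would have Ddim (vii°). Db is the degree-7 chord of Eb minor, so it is the borrowed bVII.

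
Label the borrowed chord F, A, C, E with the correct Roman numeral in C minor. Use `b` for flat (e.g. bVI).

IVmaj7

The root F is the diatonic 4th degree of C minor; the borrowing shows in the chord quality. The diatonic chord on degree 4 would be Fm (iv), but F–A–C–E is the major-seventh chord from C major. As a borrowed chord it is labeled IVmaj7.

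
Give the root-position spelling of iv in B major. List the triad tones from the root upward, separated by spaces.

iv is built on scale degree 4, which is E in both B major and its parallel. In B minor the chord on E is E–G–B.

E G B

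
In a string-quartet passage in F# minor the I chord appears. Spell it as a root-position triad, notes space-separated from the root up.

The root, F#, is scale degree 1 — the same note in F# minor and F# major; only the chord quality changes. In F# major the chord on F# is F#–A#–C#.

F# A# C#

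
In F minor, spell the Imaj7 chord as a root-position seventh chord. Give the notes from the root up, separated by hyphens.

F-A-C-E

The root, F, is scale degree 1 — the same note in F minor and F major; only the chord quality changes. Building the major-seventh chord from the parallel major on F: F–A–C–E.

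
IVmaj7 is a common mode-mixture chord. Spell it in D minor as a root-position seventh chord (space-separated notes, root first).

G B D F#

The root, G, is scale degree 4 — the same note in D minor and D major; only the chord quality changes. Stacking thirds in D major on G gives G–B–D–F#.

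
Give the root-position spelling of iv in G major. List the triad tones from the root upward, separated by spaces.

iv is built on scale degree 4, which is C in both G major and its parallel. In G minor the chord on C is C–Eb–G.

C Eb G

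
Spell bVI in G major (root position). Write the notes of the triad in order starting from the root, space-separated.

Eb G Bb

bVI is built on the lowered scale degree 6. In G major degree 6 is E; lowered it becomes Eb. Building the major chord from the parallel minor on Eb: Eb–G–Bb.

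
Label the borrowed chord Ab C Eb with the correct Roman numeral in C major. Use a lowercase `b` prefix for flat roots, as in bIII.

Ab is the lowered form of scale degree 6 in C major (the diatonic degree 6 is A). Ab–C–Eb is a major chord — the form found in C minor, not the diatonic vi (Am). Borrowed into C major it is written bVI.

bVI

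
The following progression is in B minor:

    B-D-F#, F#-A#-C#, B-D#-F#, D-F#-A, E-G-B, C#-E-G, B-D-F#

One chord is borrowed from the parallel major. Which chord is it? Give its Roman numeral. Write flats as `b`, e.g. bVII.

In B minor (with V from harmonic minor) the diatonic chords are Bm, C#dim, D, Em, F#, G, A. B–D–F# = Bm, F#–A#–C# = F#, D–F#–A = D, E–G–B = Em and C#–E–G = C#dim are all diatonic. But B–D#–F# is foreign: the diatonic i on degree 1 is Bm, whereas B comes from B major. It is labeled I.

I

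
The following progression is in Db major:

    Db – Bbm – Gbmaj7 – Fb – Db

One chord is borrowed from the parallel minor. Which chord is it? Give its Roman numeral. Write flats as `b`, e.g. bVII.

bIII

The diatonic triads in Db major are Db, Ebm, Fm, Gb, Ab, Bbm, Cdim. Db, Bbm and Gbmaj7 are all diatonic. Fb (Fb–Ab–Cb) doesn't fit — on degree 3 Db major would have Fm (iii). Fb is the degree-3 chord of Db minor, so it is the borrowed bIII.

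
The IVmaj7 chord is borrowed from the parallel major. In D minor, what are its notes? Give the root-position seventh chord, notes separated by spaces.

IVmaj7 is built on scale degree 4, which is G in both D minor and its parallel. In D major the chord on G is G–B–D–F#.

G B D F#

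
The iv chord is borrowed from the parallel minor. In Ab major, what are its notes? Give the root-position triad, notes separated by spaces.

Db Fb Ab

iv is built on scale degree 4, which is Db in both Ab major and its parallel. In Ab minor the chord on Db is Db–Fb–Ab.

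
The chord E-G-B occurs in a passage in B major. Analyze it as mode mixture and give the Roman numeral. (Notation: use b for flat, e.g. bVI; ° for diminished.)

iv

The root E is the diatonic 4th degree of B major; the borrowing shows in the chord quality. Diatonically B major has E (IV) on that degree; E–G–B is instead the minor chord native to B minor, so it takes the label iv.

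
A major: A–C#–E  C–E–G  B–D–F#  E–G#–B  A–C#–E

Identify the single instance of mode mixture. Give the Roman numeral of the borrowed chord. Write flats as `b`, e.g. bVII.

The diatonic triads in A major are A, Bm, C#m, D, E, F#m, G#dim. A–C#–E = A, B–D–F# = Bm and E–G#–B = E are all diatonic. C–E–G doesn't fit — on degree 3 A major would have C#m (iii). C is the degree-3 chord of A minor, so it is the borrowed bIII.

bIII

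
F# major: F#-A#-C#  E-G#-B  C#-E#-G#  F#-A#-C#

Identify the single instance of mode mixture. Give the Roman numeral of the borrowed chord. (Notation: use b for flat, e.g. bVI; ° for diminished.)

bVII

The diatonic triads in F# major are F#, G#m, A#m, B, C#, D#m, E#dim. F#–A#–C# = F# and C#–E#–G# = C# are both diatonic. E–G#–B is not: scale degree 7 in F# major carries E#dim (vii°). In F# minor the chord on that degree is E, so here it functions as bVII, borrowed from the parallel minor.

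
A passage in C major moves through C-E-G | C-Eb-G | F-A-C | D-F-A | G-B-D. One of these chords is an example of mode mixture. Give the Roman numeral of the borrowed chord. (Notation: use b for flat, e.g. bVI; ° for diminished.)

C major has the diatonic set C, Dm, Em, F, G, Am, Bdim. Of the given chords, C–E–G = C, F–A–C = F, D–F–A = Dm and G–B–D = G are diatonic. C–Eb–G doesn't fit — on degree 1 C major would have C (I). Cm is the degree-1 chord of C minor, so it is the borrowed i.

i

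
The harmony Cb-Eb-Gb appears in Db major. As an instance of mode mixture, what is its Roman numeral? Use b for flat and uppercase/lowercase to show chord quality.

bVII

Cb is the lowered form of scale degree 7 in Db major (the diatonic degree 7 is C). The diatonic chord on degree 7 would be Cdim (vii°), but Cb–Eb–Gb is the major chord from Db minor. As a borrowed chord it is labeled bVII.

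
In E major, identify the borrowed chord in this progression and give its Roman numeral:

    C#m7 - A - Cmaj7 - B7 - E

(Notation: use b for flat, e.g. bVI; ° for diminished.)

E major has the diatonic set E, F#m, G#m, A, B, C#m, D#dim. C#m7, A, B7 and E all belong to that set. But Cmaj7 (C–E–G–B) is foreign: the diatonic vi on degree 6 is C#m, whereas Cmaj7 comes from E minor. It is labeled bVImaj7.

bVImaj7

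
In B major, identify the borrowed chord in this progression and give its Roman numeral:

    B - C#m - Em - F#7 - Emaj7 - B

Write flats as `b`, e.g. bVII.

B major has the diatonic set B, C#m, D#m, E, F#, G#m, A#dim. B, C#m, F#7 and Emaj7 all belong to that set. Em (E–G–B) doesn't fit — on degree 4 B major would have E (IV). Em is the degree-4 chord of B minor, so it is the borrowed iv.

iv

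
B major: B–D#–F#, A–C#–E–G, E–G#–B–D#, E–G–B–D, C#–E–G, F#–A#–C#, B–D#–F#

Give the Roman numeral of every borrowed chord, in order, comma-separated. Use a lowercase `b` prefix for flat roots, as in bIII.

bVII7, iv7, ii°

B major has the diatonic set B, C#m, D#m, E, F#, G#m, A#dim. B–D#–F# = B, E–G#–B–D# = Emaj7 and F#–A#–C# = F# are all diatonic. A–C#–E–G is not: scale degree 7 in B major carries A#dim (vii°). In B minor the chord on that degree is A7, so here it functions as bVII7, borrowed from the parallel minor. E–G–B–D is not: scale degree 4 in B major carries E (IV). In B minor the chord on that degree is Em7, so here it functions as iv7, borrowed from the parallel minor. But C#–E–G is foreign: the diatonic ii on degree 2 is C#m, whereas C#dim comes from B minor. It is labeled ii°.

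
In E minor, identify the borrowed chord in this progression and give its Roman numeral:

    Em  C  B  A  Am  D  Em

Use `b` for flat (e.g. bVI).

IV

In E minor (with V from harmonic minor) the diatonic chords are Em, F#dim, G, Am, B, C, D. Em, C, B, Am and D are all diatonic. A (A–C#–E) is not: scale degree 4 in E minor carries Am (iv). In E major the chord on that degree is A, so here it functions as IV, borrowed from the parallel major.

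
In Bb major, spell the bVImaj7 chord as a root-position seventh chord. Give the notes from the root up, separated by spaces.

Gb Bb Db F

bVImaj7 is built on the lowered scale degree 6. In Bb major degree 6 is G; lowered it becomes Gb. Building the major-seventh chord from the parallel minor on Gb: Gb–Bb–Db–F.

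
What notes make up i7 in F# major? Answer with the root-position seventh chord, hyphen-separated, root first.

F#-A-C#-E

The root, F#, is scale degree 1 — the same note in F# major and F# minor; only the chord quality changes. In F# minor the chord on F# is F#–A–C#–E.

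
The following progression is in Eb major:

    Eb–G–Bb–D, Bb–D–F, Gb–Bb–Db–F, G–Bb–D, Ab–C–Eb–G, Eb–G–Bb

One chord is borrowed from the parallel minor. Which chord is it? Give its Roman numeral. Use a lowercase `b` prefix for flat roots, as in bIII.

Eb major has the diatonic set Eb, Fm, Gm, Ab, Bb, Cm, Ddim. Eb–G–Bb–D = Ebmaj7, Bb–D–F = Bb, G–Bb–D = Gm, Ab–C–Eb–G = Abmaj7 and Eb–G–Bb = Eb are all diatonic. But Gb–Bb–Db–F is foreign: the diatonic iii on degree 3 is Gm, whereas Gbmaj7 comes from Eb minor. It is labeled bIIImaj7.

bIIImaj7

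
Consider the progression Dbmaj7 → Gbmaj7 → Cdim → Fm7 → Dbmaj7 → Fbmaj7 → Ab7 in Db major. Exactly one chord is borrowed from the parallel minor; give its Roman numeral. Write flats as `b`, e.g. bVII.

In Db major the diatonic chords are Db, Ebm, Fm, Gb, Ab, Bbm, Cdim. Dbmaj7, Gbmaj7, Cdim, Fm7 and Ab7 are all diatonic. Fbmaj7 (Fb–Ab–Cb–Eb) is not: scale degree 3 in Db major carries Fm (iii). In Db minor the chord on that degree is Fbmaj7, so here it functions as bIIImaj7, borrowed from the parallel minor.

bIIImaj7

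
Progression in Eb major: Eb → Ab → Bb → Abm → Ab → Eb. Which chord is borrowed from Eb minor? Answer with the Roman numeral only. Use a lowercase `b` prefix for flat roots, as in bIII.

iv

Eb major has the diatonic set Eb, Fm, Gm, Ab, Bb, Cm, Ddim. Eb, Ab and Bb all belong to that set. Abm (Ab–Cb–Eb) is not: scale degree 4 in Eb major carries Ab (IV). In Eb minor the chord on that degree is Abm, so here it functions as iv, borrowed from the parallel minor.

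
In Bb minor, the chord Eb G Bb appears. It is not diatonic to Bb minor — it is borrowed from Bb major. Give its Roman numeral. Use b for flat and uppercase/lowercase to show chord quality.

The root Eb is the diatonic 4th degree of Bb minor; the borrowing shows in the chord quality. Diatonically Bb minor has Ebm (iv) on that degree; Eb–G–Bb is instead the major chord native to Bb major, so it takes the label IV.

IV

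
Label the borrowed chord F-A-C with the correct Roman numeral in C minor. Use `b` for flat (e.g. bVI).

F is scale degree 4 in C minor. The diatonic chord on degree 4 would be Fm (iv), but F–A–C is the major chord from C major. As a borrowed chord it is labeled IV.

IV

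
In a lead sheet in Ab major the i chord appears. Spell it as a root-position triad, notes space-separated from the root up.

The root, Ab, is scale degree 1 — the same note in Ab major and Ab minor; only the chord quality changes. Building the minor chord from the parallel minor on Ab: Ab–Cb–Eb.

Ab Cb Eb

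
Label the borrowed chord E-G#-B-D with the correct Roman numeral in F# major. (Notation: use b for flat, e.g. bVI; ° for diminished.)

bVII7

The root E is the lowered 7th scale degree — diatonically F# major has E# there. The diatonic chord on degree 7 would be E#dim (vii°), but E–G#–B–D is the dominant-seventh chord from F# minor. As a borrowed chord it is labeled bVII7.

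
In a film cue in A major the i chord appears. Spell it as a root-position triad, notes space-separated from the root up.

A C E

i is built on scale degree 1, which is A in both A major and its parallel. Building the minor chord from the parallel minor on A: A–C–E.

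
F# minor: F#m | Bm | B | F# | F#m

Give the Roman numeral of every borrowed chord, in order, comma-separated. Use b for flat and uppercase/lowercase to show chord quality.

F# minor has the diatonic set F#m, G#dim, A, Bm, C#, D, E (with V from harmonic minor). F#m and Bm are both diatonic. But B (B–D#–F#) is foreign: the diatonic iv on degree 4 is Bm, whereas B comes from F# major. It is labeled IV. F# (F#–A#–C#) doesn't fit — on degree 1 F# minor would have F#m (i). F# is the degree-1 chord of F# major, so it is the borrowed I.

IV, I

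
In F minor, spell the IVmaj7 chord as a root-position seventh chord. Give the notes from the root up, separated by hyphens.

The root, Bb, is scale degree 4 — the same note in F minor and F major; only the chord quality changes. Stacking thirds in F major on Bb gives Bb–D–F–A.

Bb-D-F-A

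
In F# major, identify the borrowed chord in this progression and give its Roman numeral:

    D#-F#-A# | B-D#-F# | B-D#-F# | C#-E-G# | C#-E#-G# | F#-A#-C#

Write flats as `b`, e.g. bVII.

F# major has the diatonic set F#, G#m, A#m, B, C#, D#m, E#dim. D#–F#–A# = D#m, B–D#–F# = B, C#–E#–G# = C# and F#–A#–C# = F# are all diatonic. But C#–E–G# is foreign: the diatonic V on degree 5 is C#, whereas C#m comes from F# minor. It is labeled v.

v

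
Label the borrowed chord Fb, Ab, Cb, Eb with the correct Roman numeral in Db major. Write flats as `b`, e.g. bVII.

The root Fb is the lowered 3rd scale degree — diatonically Db major has F there. The diatonic chord on degree 3 would be Fm (iii), but Fb–Ab–Cb–Eb is the major-seventh chord from Db minor. As a borrowed chord it is labeled bIIImaj7.

bIIImaj7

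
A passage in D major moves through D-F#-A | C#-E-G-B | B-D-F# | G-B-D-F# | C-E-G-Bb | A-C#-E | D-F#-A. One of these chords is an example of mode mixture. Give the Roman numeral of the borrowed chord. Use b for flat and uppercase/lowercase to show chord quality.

D major has the diatonic set D, Em, F#m, G, A, Bm, C#dim. D–F#–A = D, C#–E–G–B = C#m7b5, B–D–F# = Bm, G–B–D–F# = Gmaj7 and A–C#–E = A are all diatonic. C–E–G–Bb doesn't fit — on degree 7 D major would have C#dim (vii°). C7 is the degree-7 chord of D minor, so it is the borrowed bVII7.

bVII7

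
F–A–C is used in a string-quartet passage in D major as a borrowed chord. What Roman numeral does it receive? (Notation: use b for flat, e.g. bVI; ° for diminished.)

bIII

The root F is the lowered 3rd scale degree — diatonically D major has F# there. The diatonic chord on degree 3 would be F#m (iii), but F–A–C is the major chord from D minor. As a borrowed chord it is labeled bIII.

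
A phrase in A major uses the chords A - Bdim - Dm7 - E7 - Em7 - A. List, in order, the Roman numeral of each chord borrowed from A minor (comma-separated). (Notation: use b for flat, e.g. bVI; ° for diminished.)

A major has the diatonic set A, Bm, C#m, D, E, F#m, G#dim. A and E7 both belong to that set. Bdim (B–D–F) is not: scale degree 2 in A major carries Bm (ii). In A minor the chord on that degree is Bdim, so here it functions as ii°, borrowed from the parallel minor. Dm7 (D–F–A–C) doesn't fit — on degree 4 A major would have D (IV). Dm7 is the degree-4 chord of A minor, so it is the borrowed iv7. But Em7 (E–G–B–D) is foreign: the diatonic V on degree 5 is E, whereas Em7 comes from A minor. It is labeled v7.

ii°, iv7, v7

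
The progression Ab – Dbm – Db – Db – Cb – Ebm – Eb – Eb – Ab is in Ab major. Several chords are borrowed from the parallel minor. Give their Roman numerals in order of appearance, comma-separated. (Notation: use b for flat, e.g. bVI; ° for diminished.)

iv, bIII, v

The diatonic triads in Ab major are Ab, Bbm, Cm, Db, Eb, Fm, Gdim. Ab, Db and Eb are all diatonic. Dbm (Db–Fb–Ab) doesn't fit — on degree 4 Ab major would have Db (IV). Dbm is the degree-4 chord of Ab minor, so it is the borrowed iv. But Cb (Cb–Eb–Gb) is foreign: the diatonic iii on degree 3 is Cm, whereas Cb comes from Ab minor. It is labeled bIII. Ebm (Eb–Gb–Bb) doesn't fit — on degree 5 Ab major would have Eb (V). Ebm is the degree-5 chord of Ab minor, so it is the borrowed v.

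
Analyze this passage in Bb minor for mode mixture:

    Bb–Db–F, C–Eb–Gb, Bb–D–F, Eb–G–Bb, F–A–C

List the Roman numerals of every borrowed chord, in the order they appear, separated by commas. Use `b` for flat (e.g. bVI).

In Bb minor (with V from harmonic minor) the diatonic chords are Bbm, Cdim, Db, Ebm, F, Gb, Ab. Bb–Db–F = Bbm, C–Eb–Gb = Cdim and F–A–C = F are all diatonic. Bb–D–F doesn't fit — on degree 1 Bb minor would have Bbm (i). Bb is the degree-1 chord of Bb major, so it is the borrowed I. But Eb–G–Bb is foreign: the diatonic iv on degree 4 is Ebm, whereas Eb comes from Bb major. It is labeled IV.

I, IV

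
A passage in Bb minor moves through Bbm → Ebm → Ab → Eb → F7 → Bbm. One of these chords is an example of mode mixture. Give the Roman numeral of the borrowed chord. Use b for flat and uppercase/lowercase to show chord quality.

IV

Bb minor has the diatonic set Bbm, Cdim, Db, Ebm, F, Gb, Ab (with V from harmonic minor). Of the given chords, Bbm, Ebm, Ab and F7 are diatonic. Eb (Eb–G–Bb) is not: scale degree 4 in Bb minor carries Ebm (iv). In Bb major the chord on that degree is Eb, so here it functions as IV, borrowed from the parallel major.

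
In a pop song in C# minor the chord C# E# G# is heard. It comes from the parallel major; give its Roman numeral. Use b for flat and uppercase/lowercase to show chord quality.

I

The root C# is the diatonic 1st degree of C# minor; the borrowing shows in the chord quality. The diatonic chord on degree 1 would be C#m (i), but C#–E#–G# is the major chord from C# major. As a borrowed chord it is labeled I.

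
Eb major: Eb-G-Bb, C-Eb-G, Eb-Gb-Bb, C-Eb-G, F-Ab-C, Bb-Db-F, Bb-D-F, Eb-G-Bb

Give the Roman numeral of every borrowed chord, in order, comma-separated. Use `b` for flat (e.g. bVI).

i, v

Eb major has the diatonic set Eb, Fm, Gm, Ab, Bb, Cm, Ddim. Eb–G–Bb = Eb, C–Eb–G = Cm, F–Ab–C = Fm and Bb–D–F = Bb are all diatonic. Eb–Gb–Bb doesn't fit — on degree 1 Eb major would have Eb (I). Ebm is the degree-1 chord of Eb minor, so it is the borrowed i. Bb–Db–F doesn't fit — on degree 5 Eb major would have Bb (V). Bbm is the degree-5 chord of Eb minor, so it is the borrowed v.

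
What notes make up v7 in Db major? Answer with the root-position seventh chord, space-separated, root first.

The root, Ab, is scale degree 5 — the same note in Db major and Db minor; only the chord quality changes. In Db minor the chord on Ab is Ab–Cb–Eb–Gb.

Ab Cb Eb Gb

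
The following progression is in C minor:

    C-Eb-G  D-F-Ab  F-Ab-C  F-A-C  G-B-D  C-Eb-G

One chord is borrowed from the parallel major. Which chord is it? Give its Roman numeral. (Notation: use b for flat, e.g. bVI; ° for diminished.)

IV

C minor has the diatonic set Cm, Ddim, Eb, Fm, G, Ab, Bb (with V from harmonic minor). C–Eb–G = Cm, D–F–Ab = Ddim, F–Ab–C = Fm and G–B–D = G all belong to that set. F–A–C is not: scale degree 4 in C minor carries Fm (iv). In C major the chord on that degree is F, so here it functions as IV, borrowed from the parallel major.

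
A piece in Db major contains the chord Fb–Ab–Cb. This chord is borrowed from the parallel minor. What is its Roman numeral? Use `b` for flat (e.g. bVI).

The root Fb is the lowered 3rd scale degree — diatonically Db major has F there. Diatonically Db major has Fm (iii) on that degree; Fb–Ab–Cb is instead the major chord native to Db minor, so it takes the label bIII.

bIII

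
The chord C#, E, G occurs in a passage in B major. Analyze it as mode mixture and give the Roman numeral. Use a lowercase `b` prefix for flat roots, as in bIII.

ii°

C# is scale degree 2 in B major. The diatonic chord on degree 2 would be C#m (ii), but C#–E–G is the diminished chord from B minor. As a borrowed chord it is labeled ii°.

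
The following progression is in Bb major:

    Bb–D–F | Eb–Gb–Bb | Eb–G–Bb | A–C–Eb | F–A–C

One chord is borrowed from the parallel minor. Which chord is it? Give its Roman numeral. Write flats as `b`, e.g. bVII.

iv

The diatonic triads in Bb major are Bb, Cm, Dm, Eb, F, Gm, Adim. Bb–D–F = Bb, Eb–G–Bb = Eb, A–C–Eb = Adim and F–A–C = F all belong to that set. Eb–Gb–Bb doesn't fit — on degree 4 Bb major would have Eb (IV). Ebm is the degree-4 chord of Bb minor, so it is the borrowed iv.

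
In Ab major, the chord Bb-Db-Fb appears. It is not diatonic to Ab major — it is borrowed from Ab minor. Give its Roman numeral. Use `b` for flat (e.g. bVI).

ii°

The root Bb is the diatonic 2nd degree of Ab major; the borrowing shows in the chord quality. Diatonically Ab major has Bbm (ii) on that degree; Bb–Db–Fb is instead the diminished chord native to Ab minor, so it takes the label ii°.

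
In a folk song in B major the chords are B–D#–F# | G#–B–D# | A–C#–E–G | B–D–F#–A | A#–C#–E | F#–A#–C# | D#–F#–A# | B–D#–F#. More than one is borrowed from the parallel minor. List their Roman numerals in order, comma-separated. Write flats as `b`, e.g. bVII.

In B major the diatonic chords are B, C#m, D#m, E, F#, G#m, A#dim. B–D#–F# = B, G#–B–D# = G#m, A#–C#–E = A#dim, F#–A#–C# = F# and D#–F#–A# = D#m are all diatonic. But A–C#–E–G is foreign: the diatonic vii° on degree 7 is A#dim, whereas A7 comes from B minor. It is labeled bVII7. But B–D–F#–A is foreign: the diatonic I on degree 1 is B, whereas Bm7 comes from B minor. It is labeled i7.

bVII7, i7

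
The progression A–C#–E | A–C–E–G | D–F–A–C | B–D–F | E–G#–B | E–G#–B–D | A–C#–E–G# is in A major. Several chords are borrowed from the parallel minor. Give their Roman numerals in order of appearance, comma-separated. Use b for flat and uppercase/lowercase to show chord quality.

In A major the diatonic chords are A, Bm, C#m, D, E, F#m, G#dim. A–C#–E = A, E–G#–B = E, E–G#–B–D = E7 and A–C#–E–G# = Amaj7 all belong to that set. A–C–E–G is not: scale degree 1 in A major carries A (I). In A minor the chord on that degree is Am7, so here it functions as i7, borrowed from the parallel minor. D–F–A–C doesn't fit — on degree 4 A major would have D (IV). Dm7 is the degree-4 chord of A minor, so it is the borrowed iv7. B–D–F doesn't fit — on degree 2 A major would have Bm (ii). Bdim is the degree-2 chord of A minor, so it is the borrowed ii°.

i7, iv7, ii°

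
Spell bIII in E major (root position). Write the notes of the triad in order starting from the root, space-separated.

G B D

The root of bIII is the lowered 3rd degree: G# becomes G. In E minor the chord on G is G–B–D.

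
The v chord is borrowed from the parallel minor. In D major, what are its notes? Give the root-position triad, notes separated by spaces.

A C E

The root, A, is scale degree 5 — the same note in D major and D minor; only the chord quality changes. In D minor the chord on A is A–C–E.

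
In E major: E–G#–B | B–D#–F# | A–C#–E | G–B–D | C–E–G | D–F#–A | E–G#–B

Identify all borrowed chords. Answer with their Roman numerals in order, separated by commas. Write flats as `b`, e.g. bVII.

bIII, bVI, bVII

E major has the diatonic set E, F#m, G#m, A, B, C#m, D#dim. Of the given chords, E–G#–B = E, B–D#–F# = B and A–C#–E = A are diatonic. G–B–D doesn't fit — on degree 3 E major would have G#m (iii). G is the degree-3 chord of E minor, so it is the borrowed bIII. But C–E–G is foreign: the diatonic vi on degree 6 is C#m, whereas C comes from E minor. It is labeled bVI. But D–F#–A is foreign: the diatonic vii° on degree 7 is D#dim, whereas D comes from E minor. It is labeled bVII.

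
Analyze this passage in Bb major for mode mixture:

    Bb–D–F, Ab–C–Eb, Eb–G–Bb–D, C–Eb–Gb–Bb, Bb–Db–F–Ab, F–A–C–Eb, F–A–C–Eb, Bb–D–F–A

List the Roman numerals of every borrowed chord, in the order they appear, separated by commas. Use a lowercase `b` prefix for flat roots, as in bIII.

In Bb major the diatonic chords are Bb, Cm, Dm, Eb, F, Gm, Adim. Bb–D–F = Bb, Eb–G–Bb–D = Ebmaj7, F–A–C–Eb = F7 and Bb–D–F–A = Bbmaj7 are all diatonic. But Ab–C–Eb is foreign: the diatonic vii° on degree 7 is Adim, whereas Ab comes from Bb minor. It is labeled bVII. C–Eb–Gb–Bb doesn't fit — on degree 2 Bb major would have Cm (ii). Cm7b5 is the degree-2 chord of Bb minor, so it is the borrowed iiø7. But Bb–Db–F–Ab is foreign: the diatonic I on degree 1 is Bb, whereas Bbm7 comes from Bb minor. It is labeled i7.

bVII, iiø7, i7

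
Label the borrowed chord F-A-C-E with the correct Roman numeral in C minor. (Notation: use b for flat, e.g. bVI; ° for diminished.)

The root F is the diatonic 4th degree of C minor; the borrowing shows in the chord quality. The diatonic chord on degree 4 would be Fm (iv), but F–A–C–E is the major-seventh chord from C major. As a borrowed chord it is labeled IVmaj7.

IVmaj7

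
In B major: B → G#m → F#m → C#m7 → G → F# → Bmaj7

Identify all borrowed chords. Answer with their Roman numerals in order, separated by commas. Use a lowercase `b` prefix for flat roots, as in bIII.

In B major the diatonic chords are B, C#m, D#m, E, F#, G#m, A#dim. Of the given chords, B, G#m, C#m7, F# and Bmaj7 are diatonic. F#m (F#–A–C#) doesn't fit — on degree 5 B major would have F# (V). F#m is the degree-5 chord of B minor, so it is the borrowed v. G (G–B–D) is not: scale degree 6 in B major carries G#m (vi). In B minor the chord on that degree is G, so here it functions as bVI, borrowed from the parallel minor.

v, bVI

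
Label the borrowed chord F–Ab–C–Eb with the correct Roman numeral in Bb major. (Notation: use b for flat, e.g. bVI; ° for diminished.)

v7

The root F is the diatonic 5th degree of Bb major; the borrowing shows in the chord quality. F–Ab–C–Eb is a minor-seventh chord — the form found in Bb minor, not the diatonic V (F). Borrowed into Bb major it is written v7.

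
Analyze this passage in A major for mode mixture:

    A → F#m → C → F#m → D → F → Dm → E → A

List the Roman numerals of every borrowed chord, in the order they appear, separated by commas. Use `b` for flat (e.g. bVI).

bIII, bVI, iv

The diatonic triads in A major are A, Bm, C#m, D, E, F#m, G#dim. A, F#m, D and E are all diatonic. C (C–E–G) is not: scale degree 3 in A major carries C#m (iii). In A minor the chord on that degree is C, so here it functions as bIII, borrowed from the parallel minor. F (F–A–C) is not: scale degree 6 in A major carries F#m (vi). In A minor the chord on that degree is F, so here it functions as bVI, borrowed from the parallel minor. Dm (D–F–A) doesn't fit — on degree 4 A major would have D (IV). Dm is the degree-4 chord of A minor, so it is the borrowed iv.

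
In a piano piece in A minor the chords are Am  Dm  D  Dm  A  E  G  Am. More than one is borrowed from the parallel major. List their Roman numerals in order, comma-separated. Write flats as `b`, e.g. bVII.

The diatonic triads in A minor (with V from harmonic minor) are Am, Bdim, C, Dm, E, F, G. Of the given chords, Am, Dm, E and G are diatonic. But D (D–F#–A) is foreign: the diatonic iv on degree 4 is Dm, whereas D comes from A major. It is labeled IV. A (A–C#–E) doesn't fit — on degree 1 A minor would have Am (i). A is the degree-1 chord of A major, so it is the borrowed I.

IV, I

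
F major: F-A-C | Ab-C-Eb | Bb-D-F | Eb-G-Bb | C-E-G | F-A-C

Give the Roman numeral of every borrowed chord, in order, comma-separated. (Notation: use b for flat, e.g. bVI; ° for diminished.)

F major has the diatonic set F, Gm, Am, Bb, C, Dm, Edim. F–A–C = F, Bb–D–F = Bb and C–E–G = C all belong to that set. Ab–C–Eb doesn't fit — on degree 3 F major would have Am (iii). Ab is the degree-3 chord of F minor, so it is the borrowed bIII. Eb–G–Bb doesn't fit — on degree 7 F major would have Edim (vii°). Eb is the degree-7 chord of F minor, so it is the borrowed bVII.

bIII, bVII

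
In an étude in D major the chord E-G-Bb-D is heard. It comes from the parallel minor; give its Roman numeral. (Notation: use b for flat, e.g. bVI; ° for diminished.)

The root E is the diatonic 2nd degree of D major; the borrowing shows in the chord quality. The diatonic chord on degree 2 would be Em (ii), but E–G–Bb–D is the half-diminished-seventh chord from D minor. As a borrowed chord it is labeled iiø7.

iiø7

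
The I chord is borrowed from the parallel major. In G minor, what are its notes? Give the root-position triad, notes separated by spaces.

I is built on scale degree 1, which is G in both G minor and its parallel. Building the major chord from the parallel major on G: G–B–D.

G B D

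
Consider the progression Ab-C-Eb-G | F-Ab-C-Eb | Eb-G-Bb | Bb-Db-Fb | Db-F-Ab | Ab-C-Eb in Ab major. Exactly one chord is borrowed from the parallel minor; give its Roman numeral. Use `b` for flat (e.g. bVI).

ii°

Ab major has the diatonic set Ab, Bbm, Cm, Db, Eb, Fm, Gdim. Ab–C–Eb–G = Abmaj7, F–Ab–C–Eb = Fm7, Eb–G–Bb = Eb, Db–F–Ab = Db and Ab–C–Eb = Ab all belong to that set. Bb–Db–Fb doesn't fit — on degree 2 Ab major would have Bbm (ii). Bbdim is the degree-2 chord of Ab minor, so it is the borrowed ii°.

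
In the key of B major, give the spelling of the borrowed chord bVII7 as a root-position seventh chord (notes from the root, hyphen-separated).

Scale degree 7 in B major is A#. bVII7 uses the lowered form, A, taken from B minor. In B minor the chord on A is A–C#–E–G.

A-C#-E-G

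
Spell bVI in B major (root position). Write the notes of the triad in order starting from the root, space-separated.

Scale degree 6 in B major is G#. bVI uses the lowered form, G, taken from B minor. In B minor the chord on G is G–B–D.

G B D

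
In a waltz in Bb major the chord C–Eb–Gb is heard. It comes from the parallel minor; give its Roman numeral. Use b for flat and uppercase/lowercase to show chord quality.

The root C is the diatonic 2nd degree of Bb major; the borrowing shows in the chord quality. Diatonically Bb major has Cm (ii) on that degree; C–Eb–Gb is instead the diminished chord native to Bb minor, so it takes the label ii°.

ii°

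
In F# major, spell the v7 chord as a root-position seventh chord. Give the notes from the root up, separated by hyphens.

C#-E-G#-B

The root, C#, is scale degree 5 — the same note in F# major and F# minor; only the chord quality changes. Stacking thirds in F# minor on C# gives C#–E–G#–B.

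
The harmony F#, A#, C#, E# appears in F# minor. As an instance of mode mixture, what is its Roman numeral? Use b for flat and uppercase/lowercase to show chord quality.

F# is scale degree 1 in F# minor. The diatonic chord on degree 1 would be F#m (i), but F#–A#–C#–E# is the major-seventh chord from F# major. As a borrowed chord it is labeled Imaj7.

Imaj7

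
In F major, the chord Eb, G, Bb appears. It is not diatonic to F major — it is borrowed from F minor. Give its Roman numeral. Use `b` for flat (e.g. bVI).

bVII

The root Eb is the lowered 7th scale degree — diatonically F major has E there. Diatonically F major has Edim (vii°) on that degree; Eb–G–Bb is instead the major chord native to F minor, so it takes the label bVII.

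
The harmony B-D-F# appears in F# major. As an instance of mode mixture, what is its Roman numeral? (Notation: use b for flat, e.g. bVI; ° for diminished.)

iv

The root B is the diatonic 4th degree of F# major; the borrowing shows in the chord quality. B–D–F# is a minor chord — the form found in F# minor, not the diatonic IV (B). Borrowed into F# major it is written iv.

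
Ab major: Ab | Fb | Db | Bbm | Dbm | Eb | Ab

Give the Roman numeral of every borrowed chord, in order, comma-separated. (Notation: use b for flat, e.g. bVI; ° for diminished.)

bVI, iv

Ab major has the diatonic set Ab, Bbm, Cm, Db, Eb, Fm, Gdim. Of the given chords, Ab, Db, Bbm and Eb are diatonic. But Fb (Fb–Ab–Cb) is foreign: the diatonic vi on degree 6 is Fm, whereas Fb comes from Ab minor. It is labeled bVI. But Dbm (Db–Fb–Ab) is foreign: the diatonic IV on degree 4 is Db, whereas Dbm comes from Ab minor. It is labeled iv.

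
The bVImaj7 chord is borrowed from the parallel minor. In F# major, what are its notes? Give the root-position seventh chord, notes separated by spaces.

Scale degree 6 in F# major is D#. bVImaj7 uses the lowered form, D, taken from F# minor. Stacking thirds in F# minor on D gives D–F#–A–C#.

D F# A C#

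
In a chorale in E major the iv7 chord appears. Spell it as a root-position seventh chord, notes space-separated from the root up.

A C E G

The root, A, is scale degree 4 — the same note in E major and E minor; only the chord quality changes. Stacking thirds in E minor on A gives A–C–E–G.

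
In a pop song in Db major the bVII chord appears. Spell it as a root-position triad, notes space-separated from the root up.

Cb Eb Gb

bVII is built on the lowered scale degree 7. In Db major degree 7 is C; lowered it becomes Cb. Stacking thirds in Db minor on Cb gives Cb–Eb–Gb.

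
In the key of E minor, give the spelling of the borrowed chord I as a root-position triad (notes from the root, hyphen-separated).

E-G#-B

The root, E, is scale degree 1 — the same note in E minor and E major; only the chord quality changes. In E major the chord on E is E–G#–B.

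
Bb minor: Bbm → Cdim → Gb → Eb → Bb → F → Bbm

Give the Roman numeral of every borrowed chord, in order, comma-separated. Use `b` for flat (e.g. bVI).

Bb minor has the diatonic set Bbm, Cdim, Db, Ebm, F, Gb, Ab (with V from harmonic minor). Bbm, Cdim, Gb and F are all diatonic. Eb (Eb–G–Bb) doesn't fit — on degree 4 Bb minor would have Ebm (iv). Eb is the degree-4 chord of Bb major, so it is the borrowed IV. Bb (Bb–D–F) doesn't fit — on degree 1 Bb minor would have Bbm (i). Bb is the degree-1 chord of Bb major, so it is the borrowed I.

IV, I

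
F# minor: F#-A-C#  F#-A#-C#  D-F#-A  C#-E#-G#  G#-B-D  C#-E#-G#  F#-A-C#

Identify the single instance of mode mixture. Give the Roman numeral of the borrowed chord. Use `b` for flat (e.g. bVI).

The diatonic triads in F# minor (with V from harmonic minor) are F#m, G#dim, A, Bm, C#, D, E. F#–A–C# = F#m, D–F#–A = D, C#–E#–G# = C# and G#–B–D = G#dim all belong to that set. But F#–A#–C# is foreign: the diatonic i on degree 1 is F#m, whereas F# comes from F# major. It is labeled I.

I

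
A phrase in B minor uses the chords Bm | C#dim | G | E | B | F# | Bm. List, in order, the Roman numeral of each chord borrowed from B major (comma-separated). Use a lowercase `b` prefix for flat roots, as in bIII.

IV, I

B minor has the diatonic set Bm, C#dim, D, Em, F#, G, A (with V from harmonic minor). Bm, C#dim, G and F# all belong to that set. But E (E–G#–B) is foreign: the diatonic iv on degree 4 is Em, whereas E comes from B major. It is labeled IV. B (B–D#–F#) is not: scale degree 1 in B minor carries Bm (i). In B major the chord on that degree is B, so here it functions as I, borrowed from the parallel major.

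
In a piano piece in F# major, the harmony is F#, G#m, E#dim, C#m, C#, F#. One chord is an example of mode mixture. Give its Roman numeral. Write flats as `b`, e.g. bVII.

In F# major the diatonic chords are F#, G#m, A#m, B, C#, D#m, E#dim. F#, G#m, E#dim and C# are all diatonic. C#m (C#–E–G#) doesn't fit — on degree 5 F# major would have C# (V). C#m is the degree-5 chord of F# minor, so it is the borrowed v.

v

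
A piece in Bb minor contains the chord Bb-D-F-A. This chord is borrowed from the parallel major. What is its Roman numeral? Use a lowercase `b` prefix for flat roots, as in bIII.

Bb is scale degree 1 in Bb minor. The diatonic chord on degree 1 would be Bbm (i), but Bb–D–F–A is the major-seventh chord from Bb major. As a borrowed chord it is labeled Imaj7.

Imaj7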